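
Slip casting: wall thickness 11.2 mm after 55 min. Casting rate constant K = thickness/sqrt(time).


K = 11.2 / sqrt(55) = 11.2 / 7.4162 = 1.51 mm/min^0.5

1.51


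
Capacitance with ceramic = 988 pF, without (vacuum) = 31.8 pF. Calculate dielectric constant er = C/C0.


er = 988 / 31.8 = 31.07

31.07


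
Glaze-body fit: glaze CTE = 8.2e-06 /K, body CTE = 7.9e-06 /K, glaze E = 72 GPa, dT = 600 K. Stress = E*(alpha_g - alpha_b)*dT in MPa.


Stress = 72*1000*(8.2e-06 - 7.9e-06)*600 = 13.0 MPa

13.0


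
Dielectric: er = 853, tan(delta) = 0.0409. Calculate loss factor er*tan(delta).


Loss = 853 * 0.0409 = 34.888

34.888


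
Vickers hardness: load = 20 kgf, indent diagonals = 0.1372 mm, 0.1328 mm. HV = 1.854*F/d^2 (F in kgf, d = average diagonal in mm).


d_avg = (0.1372+0.1328)/2 = 0.135 mm
HV = 1.854*20/0.135^2 = 2035

2035


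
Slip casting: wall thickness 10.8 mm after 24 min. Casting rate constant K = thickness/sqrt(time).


K = 10.8 / sqrt(24) = 10.8 / 4.899 = 2.205 mm/min^0.5

2.205


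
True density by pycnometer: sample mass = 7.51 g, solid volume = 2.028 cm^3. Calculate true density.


TD = 7.51 / 2.028 = 3.703 g/cm^3

3.703


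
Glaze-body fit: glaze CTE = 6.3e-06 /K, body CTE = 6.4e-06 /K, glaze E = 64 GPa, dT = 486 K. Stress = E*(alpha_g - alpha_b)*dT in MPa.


Stress = 64*1000*(6.3e-06 - 6.4e-06)*486 = -3.1 MPa

-3.1


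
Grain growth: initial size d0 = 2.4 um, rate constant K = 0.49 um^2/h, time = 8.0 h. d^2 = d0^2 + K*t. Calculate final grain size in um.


d^2 = 2.4^2 + 0.49*8.0 = 9.68
d = sqrt(9.68) = 3.11 um

3.11


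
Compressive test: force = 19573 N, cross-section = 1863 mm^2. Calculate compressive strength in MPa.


CS = 19573 / 1863 = 10.5 MPa

10.5


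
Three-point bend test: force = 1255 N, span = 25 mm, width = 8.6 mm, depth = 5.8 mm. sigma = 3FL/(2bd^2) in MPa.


sigma = 3*1255*25/(2*8.6*5.8^2) = 162.7 MPa

162.7


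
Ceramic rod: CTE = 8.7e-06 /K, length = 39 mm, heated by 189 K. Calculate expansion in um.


dL = 8.7e-06 * 39 * 189 * 1000 = 64.128 um

64.128


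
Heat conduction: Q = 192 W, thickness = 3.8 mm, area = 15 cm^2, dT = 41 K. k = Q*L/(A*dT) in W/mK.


k = 192*3.8/1000/(15/10000*41) = 11.86 W/mK

11.86


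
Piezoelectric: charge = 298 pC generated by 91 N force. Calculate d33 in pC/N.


d33 = 298 / 91 = 3.3 pC/N

3.3


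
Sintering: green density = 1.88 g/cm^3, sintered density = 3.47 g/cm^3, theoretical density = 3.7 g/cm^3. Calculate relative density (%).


Relative = 3.47 / 3.7 * 100 = 93.8%

93.8


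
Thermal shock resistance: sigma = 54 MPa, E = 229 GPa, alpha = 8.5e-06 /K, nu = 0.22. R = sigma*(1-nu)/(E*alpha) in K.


R = 54*(1-0.22)/(229*1000*8.5e-06) = 22 K

22


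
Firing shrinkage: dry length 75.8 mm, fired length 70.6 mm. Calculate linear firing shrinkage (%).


FS = (75.8 - 70.6) / 75.8 * 100 = 6.86%

6.86


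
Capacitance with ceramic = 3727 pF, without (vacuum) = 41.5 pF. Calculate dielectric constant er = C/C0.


er = 3727 / 41.5 = 89.81

89.81


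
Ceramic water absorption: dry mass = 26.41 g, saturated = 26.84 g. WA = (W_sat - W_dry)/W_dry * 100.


WA = (26.84 - 26.41) / 26.41 * 100 = 1.63%

1.63


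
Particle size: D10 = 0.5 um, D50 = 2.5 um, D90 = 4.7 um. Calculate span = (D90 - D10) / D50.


Span = (4.7 - 0.5) / 2.5 = 4.2 / 2.5 = 1.68

1.68


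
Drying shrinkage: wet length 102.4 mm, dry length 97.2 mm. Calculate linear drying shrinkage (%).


DS = (102.4 - 97.2) / 102.4 * 100 = 5.08%

5.08


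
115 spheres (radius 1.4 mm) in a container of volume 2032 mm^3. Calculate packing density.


V_sphere = 4/3*pi*1.4^3 = 11.494 mm^3
Total V = 115*11.494 = 1321.81 mm^3
PD = 1321.81 / 2032 = 0.65

0.65


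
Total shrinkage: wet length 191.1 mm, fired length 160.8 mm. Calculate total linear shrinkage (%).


TS = (191.1 - 160.8) / 191.1 * 100 = 15.86%

15.86


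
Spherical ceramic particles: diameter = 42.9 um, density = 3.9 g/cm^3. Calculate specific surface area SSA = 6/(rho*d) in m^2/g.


SSA = 6 / (3.9 * 42.9) = 0.036 m^2/g

0.036


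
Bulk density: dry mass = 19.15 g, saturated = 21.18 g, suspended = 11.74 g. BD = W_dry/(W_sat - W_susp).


BD = 19.15 / (21.18 - 11.74) = 19.15 / 9.44 = 2.029 g/cm^3

2.029


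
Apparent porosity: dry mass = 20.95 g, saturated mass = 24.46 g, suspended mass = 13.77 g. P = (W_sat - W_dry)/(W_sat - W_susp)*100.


P = (24.46 - 20.95) / (24.46 - 13.77) * 100 = 3.51 / 10.69 * 100 = 32.8%

32.8


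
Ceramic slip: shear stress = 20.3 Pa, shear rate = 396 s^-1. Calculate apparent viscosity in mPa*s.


eta = tau/gamma * 1000 = 20.3/396 * 1000 = 51.3 mPa*s

51.3


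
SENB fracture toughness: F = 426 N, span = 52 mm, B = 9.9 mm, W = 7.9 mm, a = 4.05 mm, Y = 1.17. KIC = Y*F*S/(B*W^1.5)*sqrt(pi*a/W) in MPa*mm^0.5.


KIC = 1.17*426*52/(9.9*7.9^1.5)*sqrt(pi*4.05/7.9) = 149.63

149.63


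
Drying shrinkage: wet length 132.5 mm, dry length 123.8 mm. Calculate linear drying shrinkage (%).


DS = (132.5 - 123.8) / 132.5 * 100 = 6.57%

6.57


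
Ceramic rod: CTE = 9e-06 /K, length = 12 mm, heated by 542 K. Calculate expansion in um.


dL = 9e-06 * 12 * 542 * 1000 = 58.536 um

58.536


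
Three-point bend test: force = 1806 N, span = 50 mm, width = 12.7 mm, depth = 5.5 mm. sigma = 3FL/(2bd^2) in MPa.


sigma = 3*1806*50/(2*12.7*5.5^2) = 352.6 MPa

352.6


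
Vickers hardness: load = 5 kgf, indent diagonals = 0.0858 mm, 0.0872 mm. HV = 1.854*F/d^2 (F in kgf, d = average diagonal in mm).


d_avg = (0.0858+0.0872)/2 = 0.0865 mm
HV = 1.854*5/0.0865^2 = 1239

1239


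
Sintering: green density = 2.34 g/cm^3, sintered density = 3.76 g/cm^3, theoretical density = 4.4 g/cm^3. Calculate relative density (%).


Relative = 3.76 / 4.4 * 100 = 85.5%

85.5


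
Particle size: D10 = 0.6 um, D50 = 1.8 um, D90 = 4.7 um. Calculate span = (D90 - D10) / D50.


Span = (4.7 - 0.6) / 1.8 = 4.1 / 1.8 = 2.278

2.278


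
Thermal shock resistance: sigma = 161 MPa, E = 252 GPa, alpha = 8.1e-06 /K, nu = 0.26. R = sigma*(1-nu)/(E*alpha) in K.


R = 161*(1-0.26)/(252*1000*8.1e-06) = 58 K

58


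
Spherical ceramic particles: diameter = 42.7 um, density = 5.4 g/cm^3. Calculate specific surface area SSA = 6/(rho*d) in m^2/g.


SSA = 6 / (5.4 * 42.7) = 0.026 m^2/g

0.026


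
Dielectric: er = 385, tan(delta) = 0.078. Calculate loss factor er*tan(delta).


Loss = 385 * 0.078 = 30.03

30.03


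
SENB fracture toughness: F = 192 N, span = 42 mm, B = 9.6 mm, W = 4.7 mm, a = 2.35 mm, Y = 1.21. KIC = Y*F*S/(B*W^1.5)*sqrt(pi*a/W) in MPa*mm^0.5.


KIC = 1.21*192*42/(9.6*4.7^1.5)*sqrt(pi*2.35/4.7) = 125.02

125.02


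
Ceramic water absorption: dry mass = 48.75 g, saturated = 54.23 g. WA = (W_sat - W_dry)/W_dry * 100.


WA = (54.23 - 48.75) / 48.75 * 100 = 11.24%

11.24


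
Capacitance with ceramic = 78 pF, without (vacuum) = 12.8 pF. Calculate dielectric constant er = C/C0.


er = 78 / 12.8 = 6.09

6.09


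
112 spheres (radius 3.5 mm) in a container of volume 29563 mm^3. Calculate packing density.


V_sphere = 4/3*pi*3.5^3 = 179.5944 mm^3
Total V = 112*179.5944 = 20114.5728 mm^3
PD = 20114.5728 / 29563 = 0.68

0.68


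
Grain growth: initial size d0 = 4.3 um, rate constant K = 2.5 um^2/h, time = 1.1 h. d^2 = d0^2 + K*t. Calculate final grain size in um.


d^2 = 4.3^2 + 2.5*1.1 = 21.24
d = sqrt(21.24) = 4.61 um

4.61


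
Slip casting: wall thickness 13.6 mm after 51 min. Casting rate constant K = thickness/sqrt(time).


K = 13.6 / sqrt(51) = 13.6 / 7.1414 = 1.904 mm/min^0.5

1.904


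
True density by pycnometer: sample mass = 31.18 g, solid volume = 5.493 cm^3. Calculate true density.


TD = 31.18 / 5.493 = 5.676 g/cm^3

5.676


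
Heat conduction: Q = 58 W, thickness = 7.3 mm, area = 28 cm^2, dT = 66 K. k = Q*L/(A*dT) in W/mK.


k = 58*7.3/1000/(28/10000*66) = 2.29 W/mK

2.29


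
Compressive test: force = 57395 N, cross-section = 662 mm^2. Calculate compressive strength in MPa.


CS = 57395 / 662 = 86.7 MPa

86.7


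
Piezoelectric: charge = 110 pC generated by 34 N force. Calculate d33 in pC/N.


d33 = 110 / 34 = 3.2 pC/N

3.2


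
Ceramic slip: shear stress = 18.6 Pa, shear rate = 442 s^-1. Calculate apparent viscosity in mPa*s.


eta = tau/gamma * 1000 = 18.6/442 * 1000 = 42.1 mPa*s

42.1


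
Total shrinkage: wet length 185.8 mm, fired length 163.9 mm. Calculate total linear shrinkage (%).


TS = (185.8 - 163.9) / 185.8 * 100 = 11.79%

11.79


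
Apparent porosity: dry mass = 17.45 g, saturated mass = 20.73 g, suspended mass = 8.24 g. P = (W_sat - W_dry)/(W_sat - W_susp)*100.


P = (20.73 - 17.45) / (20.73 - 8.24) * 100 = 3.28 / 12.49 * 100 = 26.3%

26.3


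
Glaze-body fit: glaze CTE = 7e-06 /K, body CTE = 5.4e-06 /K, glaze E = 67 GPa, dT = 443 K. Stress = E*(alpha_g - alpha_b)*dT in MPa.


Stress = 67*1000*(7e-06 - 5.4e-06)*443 = 47.5 MPa

47.5


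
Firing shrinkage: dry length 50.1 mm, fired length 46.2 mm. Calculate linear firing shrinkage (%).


FS = (50.1 - 46.2) / 50.1 * 100 = 7.78%

7.78


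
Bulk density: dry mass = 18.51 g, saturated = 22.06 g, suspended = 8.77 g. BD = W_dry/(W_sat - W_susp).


BD = 18.51 / (22.06 - 8.77) = 18.51 / 13.29 = 1.393 g/cm^3

1.393


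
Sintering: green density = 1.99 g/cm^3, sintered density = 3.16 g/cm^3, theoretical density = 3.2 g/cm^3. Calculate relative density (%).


Relative = 3.16 / 3.2 * 100 = 98.8%

98.8


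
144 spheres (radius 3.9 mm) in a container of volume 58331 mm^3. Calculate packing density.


V_sphere = 4/3*pi*3.9^3 = 248.4748 mm^3
Total V = 144*248.4748 = 35780.3712 mm^3
PD = 35780.3712 / 58331 = 0.613

0.613


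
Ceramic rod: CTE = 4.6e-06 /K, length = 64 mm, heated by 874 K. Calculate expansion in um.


dL = 4.6e-06 * 64 * 874 * 1000 = 257.306 um

257.306


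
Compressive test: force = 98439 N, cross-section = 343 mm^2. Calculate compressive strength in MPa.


CS = 98439 / 343 = 287.0 MPa

287.0


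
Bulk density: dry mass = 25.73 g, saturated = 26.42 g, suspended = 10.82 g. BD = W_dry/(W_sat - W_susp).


BD = 25.73 / (26.42 - 10.82) = 25.73 / 15.6 = 1.649 g/cm^3

1.649


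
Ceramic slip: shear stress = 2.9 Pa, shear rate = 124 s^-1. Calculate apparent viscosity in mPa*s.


eta = tau/gamma * 1000 = 2.9/124 * 1000 = 23.4 mPa*s

23.4


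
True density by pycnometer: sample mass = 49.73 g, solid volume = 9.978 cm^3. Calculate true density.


TD = 49.73 / 9.978 = 4.984 g/cm^3

4.984


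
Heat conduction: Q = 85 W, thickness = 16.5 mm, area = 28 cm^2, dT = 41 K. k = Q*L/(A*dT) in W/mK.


k = 85*16.5/1000/(28/10000*41) = 12.22 W/mK

12.22


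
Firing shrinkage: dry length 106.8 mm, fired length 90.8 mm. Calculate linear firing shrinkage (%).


FS = (106.8 - 90.8) / 106.8 * 100 = 14.98%

14.98


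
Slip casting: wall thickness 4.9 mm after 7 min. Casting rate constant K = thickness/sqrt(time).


K = 4.9 / sqrt(7) = 4.9 / 2.6458 = 1.852 mm/min^0.5

1.852


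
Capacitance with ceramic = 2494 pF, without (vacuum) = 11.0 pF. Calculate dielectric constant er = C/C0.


er = 2494 / 11.0 = 226.73

226.73


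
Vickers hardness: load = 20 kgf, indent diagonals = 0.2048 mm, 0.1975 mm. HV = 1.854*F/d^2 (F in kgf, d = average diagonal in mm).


d_avg = (0.2048+0.1975)/2 = 0.20115 mm
HV = 1.854*20/0.20115^2 = 916

916


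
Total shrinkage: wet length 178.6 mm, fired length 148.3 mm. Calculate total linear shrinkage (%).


TS = (178.6 - 148.3) / 178.6 * 100 = 16.97%

16.97


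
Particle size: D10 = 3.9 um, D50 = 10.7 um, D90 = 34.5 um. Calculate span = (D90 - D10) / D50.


Span = (34.5 - 3.9) / 10.7 = 30.6 / 10.7 = 2.86

2.86


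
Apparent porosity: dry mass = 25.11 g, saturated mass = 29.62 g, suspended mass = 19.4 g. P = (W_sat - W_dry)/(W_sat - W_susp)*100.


P = (29.62 - 25.11) / (29.62 - 19.4) * 100 = 4.51 / 10.22 * 100 = 44.1%

44.1


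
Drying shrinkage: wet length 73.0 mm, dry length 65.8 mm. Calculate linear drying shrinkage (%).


DS = (73.0 - 65.8) / 73.0 * 100 = 9.86%

9.86


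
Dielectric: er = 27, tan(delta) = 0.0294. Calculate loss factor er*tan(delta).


Loss = 27 * 0.0294 = 0.794

0.794


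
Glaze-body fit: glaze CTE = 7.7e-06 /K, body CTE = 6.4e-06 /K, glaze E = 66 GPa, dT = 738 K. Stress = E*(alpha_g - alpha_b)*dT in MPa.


Stress = 66*1000*(7.7e-06 - 6.4e-06)*738 = 63.3 MPa

63.3


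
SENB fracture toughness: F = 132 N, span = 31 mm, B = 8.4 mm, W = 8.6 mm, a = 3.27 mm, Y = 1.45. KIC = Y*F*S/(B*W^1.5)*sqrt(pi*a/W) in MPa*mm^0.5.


KIC = 1.45*132*31/(8.4*8.6^1.5)*sqrt(pi*3.27/8.6) = 30.61

30.61


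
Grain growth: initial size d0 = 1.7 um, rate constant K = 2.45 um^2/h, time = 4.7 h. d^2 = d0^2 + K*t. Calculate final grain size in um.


d^2 = 1.7^2 + 2.45*4.7 = 14.405
d = sqrt(14.405) = 3.8 um

3.8


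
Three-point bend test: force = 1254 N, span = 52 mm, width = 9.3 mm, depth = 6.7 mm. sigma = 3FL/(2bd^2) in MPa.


sigma = 3*1254*52/(2*9.3*6.7^2) = 234.3 MPa

234.3


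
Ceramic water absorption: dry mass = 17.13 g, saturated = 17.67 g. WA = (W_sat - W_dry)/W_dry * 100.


WA = (17.67 - 17.13) / 17.13 * 100 = 3.15%

3.15


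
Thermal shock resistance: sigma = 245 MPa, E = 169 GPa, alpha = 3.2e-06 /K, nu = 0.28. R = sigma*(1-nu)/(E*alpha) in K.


R = 245*(1-0.28)/(169*1000*3.2e-06) = 326 K

326


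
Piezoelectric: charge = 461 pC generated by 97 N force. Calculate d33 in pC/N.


d33 = 461 / 97 = 4.8 pC/N

4.8


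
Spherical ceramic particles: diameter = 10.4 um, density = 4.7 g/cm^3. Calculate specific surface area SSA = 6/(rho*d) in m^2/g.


SSA = 6 / (4.7 * 10.4) = 0.123 m^2/g

0.123


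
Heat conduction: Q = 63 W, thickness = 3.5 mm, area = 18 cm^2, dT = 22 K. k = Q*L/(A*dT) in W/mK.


k = 63*3.5/1000/(18/10000*22) = 5.57 W/mK

5.57


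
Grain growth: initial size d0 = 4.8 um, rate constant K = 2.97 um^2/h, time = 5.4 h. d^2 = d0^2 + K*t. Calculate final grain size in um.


d^2 = 4.8^2 + 2.97*5.4 = 39.078
d = sqrt(39.078) = 6.25 um

6.25


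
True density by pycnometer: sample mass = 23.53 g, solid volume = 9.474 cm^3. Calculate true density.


TD = 23.53 / 9.474 = 2.484 g/cm^3

2.484


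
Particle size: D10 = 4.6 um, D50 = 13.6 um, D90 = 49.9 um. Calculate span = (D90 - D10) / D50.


Span = (49.9 - 4.6) / 13.6 = 45.3 / 13.6 = 3.331

3.331


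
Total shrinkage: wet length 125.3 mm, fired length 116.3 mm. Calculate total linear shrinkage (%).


TS = (125.3 - 116.3) / 125.3 * 100 = 7.18%

7.18


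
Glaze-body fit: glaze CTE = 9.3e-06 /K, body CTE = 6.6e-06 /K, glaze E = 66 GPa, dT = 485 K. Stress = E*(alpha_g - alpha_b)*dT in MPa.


Stress = 66*1000*(9.3e-06 - 6.6e-06)*485 = 86.4 MPa

86.4


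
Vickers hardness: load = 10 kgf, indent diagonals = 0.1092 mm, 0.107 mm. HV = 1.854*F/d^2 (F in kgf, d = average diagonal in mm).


d_avg = (0.1092+0.107)/2 = 0.1081 mm
HV = 1.854*10/0.1081^2 = 1587

1587


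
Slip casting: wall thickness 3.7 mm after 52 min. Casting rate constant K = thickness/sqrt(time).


K = 3.7 / sqrt(52) = 3.7 / 7.2111 = 0.513 mm/min^0.5

0.513


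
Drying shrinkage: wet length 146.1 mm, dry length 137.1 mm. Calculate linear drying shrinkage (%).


DS = (146.1 - 137.1) / 146.1 * 100 = 6.16%

6.16


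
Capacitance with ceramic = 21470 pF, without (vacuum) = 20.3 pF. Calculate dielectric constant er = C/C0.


er = 21470 / 20.3 = 1057.64

1057.64


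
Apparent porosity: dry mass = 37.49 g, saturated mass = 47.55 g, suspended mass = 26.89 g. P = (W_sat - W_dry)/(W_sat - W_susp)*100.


P = (47.55 - 37.49) / (47.55 - 26.89) * 100 = 10.06 / 20.66 * 100 = 48.7%

48.7


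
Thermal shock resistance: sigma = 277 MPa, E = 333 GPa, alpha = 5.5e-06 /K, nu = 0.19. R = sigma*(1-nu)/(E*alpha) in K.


R = 277*(1-0.19)/(333*1000*5.5e-06) = 123 K

123


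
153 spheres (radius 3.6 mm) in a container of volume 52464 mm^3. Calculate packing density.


V_sphere = 4/3*pi*3.6^3 = 195.4322 mm^3
Total V = 153*195.4322 = 29901.1266 mm^3
PD = 29901.1266 / 52464 = 0.57

0.57


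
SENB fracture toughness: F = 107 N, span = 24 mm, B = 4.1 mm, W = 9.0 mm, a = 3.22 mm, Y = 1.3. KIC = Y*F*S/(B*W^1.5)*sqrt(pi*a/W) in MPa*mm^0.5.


KIC = 1.3*107*24/(4.1*9.0^1.5)*sqrt(pi*3.22/9.0) = 31.97

31.97


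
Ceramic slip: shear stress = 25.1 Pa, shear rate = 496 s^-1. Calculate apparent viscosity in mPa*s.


eta = tau/gamma * 1000 = 25.1/496 * 1000 = 50.6 mPa*s

50.6


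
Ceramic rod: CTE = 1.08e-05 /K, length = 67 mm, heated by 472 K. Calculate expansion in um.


dL = 1.08e-05 * 67 * 472 * 1000 = 341.539 um

341.539


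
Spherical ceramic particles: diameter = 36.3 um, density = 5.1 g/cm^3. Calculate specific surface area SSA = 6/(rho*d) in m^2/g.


SSA = 6 / (5.1 * 36.3) = 0.032 m^2/g

0.032


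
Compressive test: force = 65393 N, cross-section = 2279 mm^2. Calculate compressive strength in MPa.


CS = 65393 / 2279 = 28.7 MPa

28.7


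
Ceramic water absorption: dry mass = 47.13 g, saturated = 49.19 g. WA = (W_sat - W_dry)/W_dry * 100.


WA = (49.19 - 47.13) / 47.13 * 100 = 4.37%

4.37


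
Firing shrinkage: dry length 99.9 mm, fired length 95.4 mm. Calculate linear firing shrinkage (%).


FS = (99.9 - 95.4) / 99.9 * 100 = 4.5%

4.5


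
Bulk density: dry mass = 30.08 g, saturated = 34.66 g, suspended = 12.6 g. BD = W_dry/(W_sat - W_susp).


BD = 30.08 / (34.66 - 12.6) = 30.08 / 22.06 = 1.364 g/cm^3

1.364


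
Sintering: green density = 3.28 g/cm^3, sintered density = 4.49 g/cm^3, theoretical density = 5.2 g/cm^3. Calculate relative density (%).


Relative = 4.49 / 5.2 * 100 = 86.3%

86.3


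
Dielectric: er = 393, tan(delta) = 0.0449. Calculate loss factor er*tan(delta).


Loss = 393 * 0.0449 = 17.646

17.646


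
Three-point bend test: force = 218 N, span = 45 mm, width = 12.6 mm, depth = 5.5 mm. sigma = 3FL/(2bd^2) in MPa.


sigma = 3*218*45/(2*12.6*5.5^2) = 38.6 MPa

38.6


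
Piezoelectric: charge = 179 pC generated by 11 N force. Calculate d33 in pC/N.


d33 = 179 / 11 = 16.3 pC/N

16.3


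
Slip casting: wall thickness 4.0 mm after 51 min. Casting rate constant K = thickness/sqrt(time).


K = 4.0 / sqrt(51) = 4.0 / 7.1414 = 0.56 mm/min^0.5

0.56


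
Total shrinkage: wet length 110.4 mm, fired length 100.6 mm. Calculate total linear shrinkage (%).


TS = (110.4 - 100.6) / 110.4 * 100 = 8.88%

8.88


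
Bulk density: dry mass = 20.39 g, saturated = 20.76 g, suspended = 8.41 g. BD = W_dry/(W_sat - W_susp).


BD = 20.39 / (20.76 - 8.41) = 20.39 / 12.35 = 1.651 g/cm^3

1.651


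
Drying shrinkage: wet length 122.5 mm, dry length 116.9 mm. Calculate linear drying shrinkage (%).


DS = (122.5 - 116.9) / 122.5 * 100 = 4.57%

4.57


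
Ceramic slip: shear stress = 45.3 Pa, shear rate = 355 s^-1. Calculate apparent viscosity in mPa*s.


eta = tau/gamma * 1000 = 45.3/355 * 1000 = 127.6 mPa*s

127.6


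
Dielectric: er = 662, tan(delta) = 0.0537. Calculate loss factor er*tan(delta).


Loss = 662 * 0.0537 = 35.549

35.549


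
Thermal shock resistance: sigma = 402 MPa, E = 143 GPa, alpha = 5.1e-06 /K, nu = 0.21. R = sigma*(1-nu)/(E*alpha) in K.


R = 402*(1-0.21)/(143*1000*5.1e-06) = 435 K

435


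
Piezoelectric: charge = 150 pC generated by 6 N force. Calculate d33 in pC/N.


d33 = 150 / 6 = 25.0 pC/N

25.0


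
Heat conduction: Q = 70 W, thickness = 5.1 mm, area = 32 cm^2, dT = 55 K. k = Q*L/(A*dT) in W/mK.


k = 70*5.1/1000/(32/10000*55) = 2.03 W/mK

2.03


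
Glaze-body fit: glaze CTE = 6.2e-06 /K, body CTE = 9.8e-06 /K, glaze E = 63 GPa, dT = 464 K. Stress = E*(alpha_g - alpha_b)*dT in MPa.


Stress = 63*1000*(6.2e-06 - 9.8e-06)*464 = -105.2 MPa

-105.2


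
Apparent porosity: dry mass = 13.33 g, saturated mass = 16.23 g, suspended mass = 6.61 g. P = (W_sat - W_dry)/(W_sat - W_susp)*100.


P = (16.23 - 13.33) / (16.23 - 6.61) * 100 = 2.9 / 9.62 * 100 = 30.1%

30.1


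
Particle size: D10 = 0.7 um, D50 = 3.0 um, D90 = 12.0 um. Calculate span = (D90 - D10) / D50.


Span = (12.0 - 0.7) / 3.0 = 11.3 / 3.0 = 3.767

3.767


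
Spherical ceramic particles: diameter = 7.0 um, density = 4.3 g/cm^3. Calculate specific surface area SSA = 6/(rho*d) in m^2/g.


SSA = 6 / (4.3 * 7.0) = 0.199 m^2/g

0.199


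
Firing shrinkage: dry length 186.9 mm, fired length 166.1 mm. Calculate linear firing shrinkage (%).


FS = (186.9 - 166.1) / 186.9 * 100 = 11.13%

11.13


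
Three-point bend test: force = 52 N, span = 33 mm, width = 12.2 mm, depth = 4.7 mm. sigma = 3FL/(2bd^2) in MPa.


sigma = 3*52*33/(2*12.2*4.7^2) = 9.6 MPa

9.6


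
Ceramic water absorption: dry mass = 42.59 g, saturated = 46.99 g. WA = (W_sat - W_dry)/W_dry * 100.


WA = (46.99 - 42.59) / 42.59 * 100 = 10.33%

10.33


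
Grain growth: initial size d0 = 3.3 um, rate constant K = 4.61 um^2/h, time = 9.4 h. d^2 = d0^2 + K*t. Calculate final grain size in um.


d^2 = 3.3^2 + 4.61*9.4 = 54.224
d = sqrt(54.224) = 7.36 um

7.36


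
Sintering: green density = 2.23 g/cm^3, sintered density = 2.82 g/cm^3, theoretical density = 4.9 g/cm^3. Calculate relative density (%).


Relative = 2.82 / 4.9 * 100 = 57.6%

57.6


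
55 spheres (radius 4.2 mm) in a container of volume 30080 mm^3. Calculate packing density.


V_sphere = 4/3*pi*4.2^3 = 310.3391 mm^3
Total V = 55*310.3391 = 17068.6505 mm^3
PD = 17068.6505 / 30080 = 0.567

0.567


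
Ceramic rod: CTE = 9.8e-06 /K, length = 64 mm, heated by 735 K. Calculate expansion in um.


dL = 9.8e-06 * 64 * 735 * 1000 = 460.992 um

460.992


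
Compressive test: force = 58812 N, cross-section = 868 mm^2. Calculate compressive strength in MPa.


CS = 58812 / 868 = 67.8 MPa

67.8


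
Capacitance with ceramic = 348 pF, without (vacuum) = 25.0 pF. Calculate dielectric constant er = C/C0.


er = 348 / 25.0 = 13.92

13.92


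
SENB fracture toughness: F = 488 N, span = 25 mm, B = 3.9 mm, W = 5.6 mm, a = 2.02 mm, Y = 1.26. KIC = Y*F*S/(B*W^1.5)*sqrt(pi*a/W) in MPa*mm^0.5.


KIC = 1.26*488*25/(3.9*5.6^1.5)*sqrt(pi*2.02/5.6) = 316.62

316.62


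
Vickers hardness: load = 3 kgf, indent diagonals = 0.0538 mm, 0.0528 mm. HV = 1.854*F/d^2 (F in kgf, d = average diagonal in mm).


d_avg = (0.0538+0.0528)/2 = 0.0533 mm
HV = 1.854*3/0.0533^2 = 1958

1958


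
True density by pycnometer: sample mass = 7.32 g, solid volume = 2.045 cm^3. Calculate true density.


TD = 7.32 / 2.045 = 3.579 g/cm^3

3.579


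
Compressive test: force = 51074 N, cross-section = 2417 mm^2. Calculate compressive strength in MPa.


CS = 51074 / 2417 = 21.1 MPa

21.1


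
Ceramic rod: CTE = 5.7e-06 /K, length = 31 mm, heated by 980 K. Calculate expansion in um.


dL = 5.7e-06 * 31 * 980 * 1000 = 173.166 um

173.166


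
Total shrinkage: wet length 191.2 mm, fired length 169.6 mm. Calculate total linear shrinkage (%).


TS = (191.2 - 169.6) / 191.2 * 100 = 11.3%

11.3


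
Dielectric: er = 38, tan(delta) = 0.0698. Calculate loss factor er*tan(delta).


Loss = 38 * 0.0698 = 2.652

2.652


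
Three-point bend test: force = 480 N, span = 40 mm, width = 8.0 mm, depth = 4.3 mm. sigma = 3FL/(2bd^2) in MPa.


sigma = 3*480*40/(2*8.0*4.3^2) = 194.7 MPa

194.7


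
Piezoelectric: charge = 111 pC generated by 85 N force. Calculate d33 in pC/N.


d33 = 111 / 85 = 1.3 pC/N

1.3


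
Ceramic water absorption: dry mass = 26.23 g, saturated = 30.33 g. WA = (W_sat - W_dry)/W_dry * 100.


WA = (30.33 - 26.23) / 26.23 * 100 = 15.63%

15.63


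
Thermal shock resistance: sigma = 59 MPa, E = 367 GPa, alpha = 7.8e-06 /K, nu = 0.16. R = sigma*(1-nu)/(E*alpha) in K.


R = 59*(1-0.16)/(367*1000*7.8e-06) = 17 K

17


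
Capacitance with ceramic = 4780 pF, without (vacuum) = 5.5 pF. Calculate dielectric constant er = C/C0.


er = 4780 / 5.5 = 869.09

869.09


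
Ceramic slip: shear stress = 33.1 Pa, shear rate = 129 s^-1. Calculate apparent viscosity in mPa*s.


eta = tau/gamma * 1000 = 33.1/129 * 1000 = 256.6 mPa*s

256.6


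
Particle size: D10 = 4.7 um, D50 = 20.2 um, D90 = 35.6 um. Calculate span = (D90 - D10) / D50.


Span = (35.6 - 4.7) / 20.2 = 30.9 / 20.2 = 1.53

1.53


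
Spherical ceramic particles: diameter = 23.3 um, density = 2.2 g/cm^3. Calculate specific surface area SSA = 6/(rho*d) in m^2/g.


SSA = 6 / (2.2 * 23.3) = 0.117 m^2/g

0.117


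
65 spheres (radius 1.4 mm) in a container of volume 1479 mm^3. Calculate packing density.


V_sphere = 4/3*pi*1.4^3 = 11.494 mm^3
Total V = 65*11.494 = 747.11 mm^3
PD = 747.11 / 1479 = 0.505

0.505


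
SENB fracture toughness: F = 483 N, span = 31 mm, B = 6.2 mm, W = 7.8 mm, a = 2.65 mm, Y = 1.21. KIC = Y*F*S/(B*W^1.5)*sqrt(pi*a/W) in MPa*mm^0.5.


KIC = 1.21*483*31/(6.2*7.8^1.5)*sqrt(pi*2.65/7.8) = 138.58

138.58


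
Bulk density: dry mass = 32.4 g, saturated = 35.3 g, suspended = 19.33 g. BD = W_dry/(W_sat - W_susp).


BD = 32.4 / (35.3 - 19.33) = 32.4 / 15.97 = 2.029 g/cm^3

2.029


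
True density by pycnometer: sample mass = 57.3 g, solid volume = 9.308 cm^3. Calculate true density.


TD = 57.3 / 9.308 = 6.156 g/cm^3

6.156


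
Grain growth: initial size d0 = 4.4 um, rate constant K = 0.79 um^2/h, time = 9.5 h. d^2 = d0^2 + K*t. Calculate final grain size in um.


d^2 = 4.4^2 + 0.79*9.5 = 26.865
d = sqrt(26.865) = 5.18 um

5.18


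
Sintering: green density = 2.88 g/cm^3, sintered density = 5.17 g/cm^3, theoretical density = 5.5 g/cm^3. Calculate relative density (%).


Relative = 5.17 / 5.5 * 100 = 94.0%

94.0


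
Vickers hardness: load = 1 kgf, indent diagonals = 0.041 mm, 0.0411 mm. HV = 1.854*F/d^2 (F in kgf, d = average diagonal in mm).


d_avg = (0.041+0.0411)/2 = 0.04105 mm
HV = 1.854*1/0.04105^2 = 1100

1100


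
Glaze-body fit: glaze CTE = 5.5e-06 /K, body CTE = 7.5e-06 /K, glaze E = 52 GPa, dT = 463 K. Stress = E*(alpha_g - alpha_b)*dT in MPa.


Stress = 52*1000*(5.5e-06 - 7.5e-06)*463 = -48.2 MPa

-48.2


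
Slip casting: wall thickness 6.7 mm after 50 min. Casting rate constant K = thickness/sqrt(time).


K = 6.7 / sqrt(50) = 6.7 / 7.0711 = 0.948 mm/min^0.5

0.948


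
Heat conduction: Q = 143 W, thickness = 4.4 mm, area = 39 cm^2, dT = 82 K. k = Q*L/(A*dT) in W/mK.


k = 143*4.4/1000/(39/10000*82) = 1.97 W/mK

1.97


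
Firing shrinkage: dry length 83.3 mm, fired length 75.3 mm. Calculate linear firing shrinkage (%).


FS = (83.3 - 75.3) / 83.3 * 100 = 9.6%

9.6


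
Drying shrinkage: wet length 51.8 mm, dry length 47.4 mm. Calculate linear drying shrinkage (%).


DS = (51.8 - 47.4) / 51.8 * 100 = 8.49%

8.49


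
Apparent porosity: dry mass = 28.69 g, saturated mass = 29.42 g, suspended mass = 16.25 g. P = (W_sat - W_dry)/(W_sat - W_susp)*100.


P = (29.42 - 28.69) / (29.42 - 16.25) * 100 = 0.73 / 13.17 * 100 = 5.5%

5.5


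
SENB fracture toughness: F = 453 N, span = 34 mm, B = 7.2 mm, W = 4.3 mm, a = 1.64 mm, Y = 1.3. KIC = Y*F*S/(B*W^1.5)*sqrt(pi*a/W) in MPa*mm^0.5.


KIC = 1.3*453*34/(7.2*4.3^1.5)*sqrt(pi*1.64/4.3) = 341.39

341.39


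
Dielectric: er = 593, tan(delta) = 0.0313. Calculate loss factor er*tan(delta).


Loss = 593 * 0.0313 = 18.561

18.561


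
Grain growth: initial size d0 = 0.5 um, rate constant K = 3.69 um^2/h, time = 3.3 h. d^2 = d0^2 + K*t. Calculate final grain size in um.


d^2 = 0.5^2 + 3.69*3.3 = 12.427
d = sqrt(12.427) = 3.53 um

3.53


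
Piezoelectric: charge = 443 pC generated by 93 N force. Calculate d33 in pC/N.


d33 = 443 / 93 = 4.8 pC/N

4.8


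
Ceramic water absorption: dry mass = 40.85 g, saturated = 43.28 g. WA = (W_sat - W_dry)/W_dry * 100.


WA = (43.28 - 40.85) / 40.85 * 100 = 5.95%

5.95


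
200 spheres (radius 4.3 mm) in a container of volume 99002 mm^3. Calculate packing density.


V_sphere = 4/3*pi*4.3^3 = 333.0381 mm^3
Total V = 200*333.0381 = 66607.62 mm^3
PD = 66607.62 / 99002 = 0.673

0.673


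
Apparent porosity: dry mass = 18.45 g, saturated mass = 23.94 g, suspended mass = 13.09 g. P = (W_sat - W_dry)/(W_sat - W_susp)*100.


P = (23.94 - 18.45) / (23.94 - 13.09) * 100 = 5.49 / 10.85 * 100 = 50.6%

50.6


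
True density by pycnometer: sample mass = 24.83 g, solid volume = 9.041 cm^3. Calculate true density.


TD = 24.83 / 9.041 = 2.746 g/cm^3

2.746


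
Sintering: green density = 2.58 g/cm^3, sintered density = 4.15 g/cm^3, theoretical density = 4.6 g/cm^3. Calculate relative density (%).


Relative = 4.15 / 4.6 * 100 = 90.2%

90.2


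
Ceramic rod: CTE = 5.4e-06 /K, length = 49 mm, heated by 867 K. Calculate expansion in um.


dL = 5.4e-06 * 49 * 867 * 1000 = 229.408 um

229.408


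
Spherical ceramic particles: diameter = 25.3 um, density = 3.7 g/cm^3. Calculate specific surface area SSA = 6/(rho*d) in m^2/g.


SSA = 6 / (3.7 * 25.3) = 0.064 m^2/g

0.064


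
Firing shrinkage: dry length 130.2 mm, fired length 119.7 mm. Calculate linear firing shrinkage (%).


FS = (130.2 - 119.7) / 130.2 * 100 = 8.06%

8.06


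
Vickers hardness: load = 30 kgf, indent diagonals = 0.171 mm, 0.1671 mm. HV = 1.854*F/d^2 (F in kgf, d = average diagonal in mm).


d_avg = (0.171+0.1671)/2 = 0.16905 mm
HV = 1.854*30/0.16905^2 = 1946

1946


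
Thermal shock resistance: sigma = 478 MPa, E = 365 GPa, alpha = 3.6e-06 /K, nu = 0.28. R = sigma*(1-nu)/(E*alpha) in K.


R = 478*(1-0.28)/(365*1000*3.6e-06) = 262 K

262


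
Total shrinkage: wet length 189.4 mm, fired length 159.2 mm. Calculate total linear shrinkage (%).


TS = (189.4 - 159.2) / 189.4 * 100 = 15.95%

15.95


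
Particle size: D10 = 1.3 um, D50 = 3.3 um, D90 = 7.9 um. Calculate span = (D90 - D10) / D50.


Span = (7.9 - 1.3) / 3.3 = 6.6 / 3.3 = 2.0

2.0


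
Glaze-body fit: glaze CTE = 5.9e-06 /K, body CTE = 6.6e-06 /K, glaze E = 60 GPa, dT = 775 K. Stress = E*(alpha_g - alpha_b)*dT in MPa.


Stress = 60*1000*(5.9e-06 - 6.6e-06)*775 = -32.6 MPa

-32.6


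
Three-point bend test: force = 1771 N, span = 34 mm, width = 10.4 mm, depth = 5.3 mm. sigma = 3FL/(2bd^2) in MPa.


sigma = 3*1771*34/(2*10.4*5.3^2) = 309.2 MPa

309.2


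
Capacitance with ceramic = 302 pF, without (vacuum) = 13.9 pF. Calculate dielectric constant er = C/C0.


er = 302 / 13.9 = 21.73

21.73


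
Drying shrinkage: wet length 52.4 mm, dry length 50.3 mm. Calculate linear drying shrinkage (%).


DS = (52.4 - 50.3) / 52.4 * 100 = 4.01%

4.01


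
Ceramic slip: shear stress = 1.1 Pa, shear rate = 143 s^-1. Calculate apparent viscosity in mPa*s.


eta = tau/gamma * 1000 = 1.1/143 * 1000 = 7.7 mPa*s

7.7


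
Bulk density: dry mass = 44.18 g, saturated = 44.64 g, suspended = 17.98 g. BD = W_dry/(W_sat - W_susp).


BD = 44.18 / (44.64 - 17.98) = 44.18 / 26.66 = 1.657 g/cm^3

1.657


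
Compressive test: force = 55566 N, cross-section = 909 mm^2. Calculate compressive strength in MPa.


CS = 55566 / 909 = 61.1 MPa

61.1


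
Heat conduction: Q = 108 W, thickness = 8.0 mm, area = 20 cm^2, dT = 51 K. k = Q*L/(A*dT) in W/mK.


k = 108*8.0/1000/(20/10000*51) = 8.47 W/mK

8.47


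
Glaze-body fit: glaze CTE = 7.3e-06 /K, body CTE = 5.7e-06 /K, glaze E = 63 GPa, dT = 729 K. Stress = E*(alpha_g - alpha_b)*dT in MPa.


Stress = 63*1000*(7.3e-06 - 5.7e-06)*729 = 73.5 MPa

73.5


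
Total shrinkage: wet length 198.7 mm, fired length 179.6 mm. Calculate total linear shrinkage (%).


TS = (198.7 - 179.6) / 198.7 * 100 = 9.61%

9.61


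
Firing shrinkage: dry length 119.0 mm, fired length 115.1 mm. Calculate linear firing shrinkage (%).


FS = (119.0 - 115.1) / 119.0 * 100 = 3.28%

3.28


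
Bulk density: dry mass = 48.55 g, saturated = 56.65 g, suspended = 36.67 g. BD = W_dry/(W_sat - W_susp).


BD = 48.55 / (56.65 - 36.67) = 48.55 / 19.98 = 2.43 g/cm^3

2.43


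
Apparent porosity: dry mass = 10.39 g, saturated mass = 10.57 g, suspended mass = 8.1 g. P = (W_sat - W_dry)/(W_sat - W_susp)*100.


P = (10.57 - 10.39) / (10.57 - 8.1) * 100 = 0.18 / 2.47 * 100 = 7.3%

7.3


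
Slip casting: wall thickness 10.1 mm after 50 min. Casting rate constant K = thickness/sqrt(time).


K = 10.1 / sqrt(50) = 10.1 / 7.0711 = 1.428 mm/min^0.5

1.428


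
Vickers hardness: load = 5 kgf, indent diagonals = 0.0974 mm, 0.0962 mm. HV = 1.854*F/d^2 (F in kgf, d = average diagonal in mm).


d_avg = (0.0974+0.0962)/2 = 0.0968 mm
HV = 1.854*5/0.0968^2 = 989

989


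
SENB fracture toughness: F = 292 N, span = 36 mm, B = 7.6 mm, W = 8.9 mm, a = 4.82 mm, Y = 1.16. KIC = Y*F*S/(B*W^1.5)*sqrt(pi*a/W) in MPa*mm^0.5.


KIC = 1.16*292*36/(7.6*8.9^1.5)*sqrt(pi*4.82/8.9) = 78.82

78.82


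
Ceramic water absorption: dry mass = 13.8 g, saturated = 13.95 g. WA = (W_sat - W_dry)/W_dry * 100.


WA = (13.95 - 13.8) / 13.8 * 100 = 1.09%

1.09


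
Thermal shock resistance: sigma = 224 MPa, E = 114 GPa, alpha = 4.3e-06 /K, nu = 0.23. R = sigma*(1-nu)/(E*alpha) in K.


R = 224*(1-0.23)/(114*1000*4.3e-06) = 352 K

352


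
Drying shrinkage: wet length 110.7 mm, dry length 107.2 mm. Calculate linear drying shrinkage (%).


DS = (110.7 - 107.2) / 110.7 * 100 = 3.16%

3.16


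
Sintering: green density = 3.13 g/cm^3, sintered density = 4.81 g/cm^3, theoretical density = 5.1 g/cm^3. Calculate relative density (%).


Relative = 4.81 / 5.1 * 100 = 94.3%

94.3


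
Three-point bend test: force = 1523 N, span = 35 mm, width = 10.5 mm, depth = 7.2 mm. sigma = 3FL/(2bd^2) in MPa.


sigma = 3*1523*35/(2*10.5*7.2^2) = 146.9 MPa

146.9


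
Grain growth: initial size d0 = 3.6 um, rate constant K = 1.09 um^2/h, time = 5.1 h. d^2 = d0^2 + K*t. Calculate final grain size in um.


d^2 = 3.6^2 + 1.09*5.1 = 18.519
d = sqrt(18.519) = 4.3 um

4.3


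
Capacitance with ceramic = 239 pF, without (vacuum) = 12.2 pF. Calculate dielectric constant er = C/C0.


er = 239 / 12.2 = 19.59

19.59


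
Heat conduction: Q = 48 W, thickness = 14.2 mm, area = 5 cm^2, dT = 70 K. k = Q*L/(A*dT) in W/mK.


k = 48*14.2/1000/(5/10000*70) = 19.47 W/mK

19.47


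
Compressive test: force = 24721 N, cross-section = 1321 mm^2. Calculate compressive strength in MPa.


CS = 24721 / 1321 = 18.7 MPa

18.7


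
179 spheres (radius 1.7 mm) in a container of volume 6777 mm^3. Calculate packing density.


V_sphere = 4/3*pi*1.7^3 = 20.5795 mm^3
Total V = 179*20.5795 = 3683.7305 mm^3
PD = 3683.7305 / 6777 = 0.544

0.544


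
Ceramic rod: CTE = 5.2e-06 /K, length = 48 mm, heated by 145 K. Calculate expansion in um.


dL = 5.2e-06 * 48 * 145 * 1000 = 36.192 um

36.192


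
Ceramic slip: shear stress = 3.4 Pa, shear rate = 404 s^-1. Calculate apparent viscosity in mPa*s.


eta = tau/gamma * 1000 = 3.4/404 * 1000 = 8.4 mPa*s

8.4


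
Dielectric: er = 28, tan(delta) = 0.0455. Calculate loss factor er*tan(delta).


Loss = 28 * 0.0455 = 1.274

1.274


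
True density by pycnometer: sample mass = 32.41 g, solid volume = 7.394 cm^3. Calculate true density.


TD = 32.41 / 7.394 = 4.383 g/cm^3

4.383


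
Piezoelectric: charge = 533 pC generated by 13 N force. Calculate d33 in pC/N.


d33 = 533 / 13 = 41.0 pC/N

41.0


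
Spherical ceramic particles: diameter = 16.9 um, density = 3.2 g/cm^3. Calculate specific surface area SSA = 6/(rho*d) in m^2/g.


SSA = 6 / (3.2 * 16.9) = 0.111 m^2/g

0.111


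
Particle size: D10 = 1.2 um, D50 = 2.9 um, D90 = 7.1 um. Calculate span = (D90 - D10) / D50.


Span = (7.1 - 1.2) / 2.9 = 5.9 / 2.9 = 2.034

2.034


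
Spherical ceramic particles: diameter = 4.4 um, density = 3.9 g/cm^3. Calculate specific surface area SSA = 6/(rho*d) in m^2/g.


SSA = 6 / (3.9 * 4.4) = 0.35 m^2/g

0.35


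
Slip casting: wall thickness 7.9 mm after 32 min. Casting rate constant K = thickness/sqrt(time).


K = 7.9 / sqrt(32) = 7.9 / 5.6569 = 1.397 mm/min^0.5

1.397


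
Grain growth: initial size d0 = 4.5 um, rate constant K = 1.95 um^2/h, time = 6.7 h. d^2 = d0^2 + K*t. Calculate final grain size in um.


d^2 = 4.5^2 + 1.95*6.7 = 33.315
d = sqrt(33.315) = 5.77 um

5.77


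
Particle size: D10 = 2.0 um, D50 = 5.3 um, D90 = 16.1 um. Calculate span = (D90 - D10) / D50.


Span = (16.1 - 2.0) / 5.3 = 14.1 / 5.3 = 2.66

2.66


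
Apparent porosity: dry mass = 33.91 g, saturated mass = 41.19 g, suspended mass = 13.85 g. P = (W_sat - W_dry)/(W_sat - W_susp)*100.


P = (41.19 - 33.91) / (41.19 - 13.85) * 100 = 7.28 / 27.34 * 100 = 26.6%

26.6


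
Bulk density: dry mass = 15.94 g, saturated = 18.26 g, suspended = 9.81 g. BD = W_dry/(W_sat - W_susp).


BD = 15.94 / (18.26 - 9.81) = 15.94 / 8.45 = 1.886 g/cm^3

1.886


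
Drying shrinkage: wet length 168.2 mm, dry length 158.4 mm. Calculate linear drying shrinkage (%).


DS = (168.2 - 158.4) / 168.2 * 100 = 5.83%

5.83


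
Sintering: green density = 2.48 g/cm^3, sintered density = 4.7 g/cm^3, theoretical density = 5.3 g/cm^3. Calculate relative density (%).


Relative = 4.7 / 5.3 * 100 = 88.7%

88.7


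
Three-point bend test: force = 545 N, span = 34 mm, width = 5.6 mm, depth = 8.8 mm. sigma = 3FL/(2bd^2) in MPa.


sigma = 3*545*34/(2*5.6*8.8^2) = 64.1 MPa

64.1


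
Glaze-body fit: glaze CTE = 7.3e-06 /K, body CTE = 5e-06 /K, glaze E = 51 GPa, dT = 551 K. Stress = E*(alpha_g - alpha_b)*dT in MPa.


Stress = 51*1000*(7.3e-06 - 5e-06)*551 = 64.6 MPa

64.6


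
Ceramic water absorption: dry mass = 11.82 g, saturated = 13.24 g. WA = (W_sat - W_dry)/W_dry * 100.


WA = (13.24 - 11.82) / 11.82 * 100 = 12.01%

12.01


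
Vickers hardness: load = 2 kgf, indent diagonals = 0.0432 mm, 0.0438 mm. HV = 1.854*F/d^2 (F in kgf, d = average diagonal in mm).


d_avg = (0.0432+0.0438)/2 = 0.0435 mm
HV = 1.854*2/0.0435^2 = 1960

1960


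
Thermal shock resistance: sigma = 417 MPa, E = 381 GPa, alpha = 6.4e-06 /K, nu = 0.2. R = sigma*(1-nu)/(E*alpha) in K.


R = 417*(1-0.2)/(381*1000*6.4e-06) = 137 K

137


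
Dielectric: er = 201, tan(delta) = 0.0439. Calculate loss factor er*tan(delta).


Loss = 201 * 0.0439 = 8.824

8.824


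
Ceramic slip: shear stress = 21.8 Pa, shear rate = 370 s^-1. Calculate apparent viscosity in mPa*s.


eta = tau/gamma * 1000 = 21.8/370 * 1000 = 58.9 mPa*s

58.9


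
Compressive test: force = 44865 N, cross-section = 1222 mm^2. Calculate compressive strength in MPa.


CS = 44865 / 1222 = 36.7 MPa

36.7


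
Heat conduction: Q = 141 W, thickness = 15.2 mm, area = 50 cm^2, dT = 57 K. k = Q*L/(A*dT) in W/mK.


k = 141*15.2/1000/(50/10000*57) = 7.52 W/mK

7.52


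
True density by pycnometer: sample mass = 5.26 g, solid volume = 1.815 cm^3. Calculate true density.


TD = 5.26 / 1.815 = 2.898 g/cm^3

2.898


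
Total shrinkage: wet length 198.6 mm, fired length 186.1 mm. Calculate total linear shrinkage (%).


TS = (198.6 - 186.1) / 198.6 * 100 = 6.29%

6.29


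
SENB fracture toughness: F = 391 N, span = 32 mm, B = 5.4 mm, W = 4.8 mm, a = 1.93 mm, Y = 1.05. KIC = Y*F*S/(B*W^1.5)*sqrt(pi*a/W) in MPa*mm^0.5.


KIC = 1.05*391*32/(5.4*4.8^1.5)*sqrt(pi*1.93/4.8) = 260.01

260.01


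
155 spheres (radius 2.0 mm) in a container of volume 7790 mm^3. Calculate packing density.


V_sphere = 4/3*pi*2.0^3 = 33.5103 mm^3
Total V = 155*33.5103 = 5194.0965 mm^3
PD = 5194.0965 / 7790 = 0.667

0.667


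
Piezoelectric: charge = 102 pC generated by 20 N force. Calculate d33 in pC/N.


d33 = 102 / 20 = 5.1 pC/N

5.1
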